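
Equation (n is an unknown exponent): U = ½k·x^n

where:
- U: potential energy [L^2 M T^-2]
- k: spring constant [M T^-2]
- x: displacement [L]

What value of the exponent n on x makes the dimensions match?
n = 2

U has dimensions [L^2 M T^-2]; x has dimensions [L].
The rest of the RHS has dimensions [M T^-2], so x^n must supply [L^2].
With n = 2: ½k·x^2 has dimensions [L^2 M T^-2], matching the LHS ✓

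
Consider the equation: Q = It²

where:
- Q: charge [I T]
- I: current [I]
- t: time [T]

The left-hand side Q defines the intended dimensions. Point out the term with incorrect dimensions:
The right-hand side term It²

Q has dimensions [I T], but It² has dimensions [I T^2], so the term It² is dimensionally wrong for Q.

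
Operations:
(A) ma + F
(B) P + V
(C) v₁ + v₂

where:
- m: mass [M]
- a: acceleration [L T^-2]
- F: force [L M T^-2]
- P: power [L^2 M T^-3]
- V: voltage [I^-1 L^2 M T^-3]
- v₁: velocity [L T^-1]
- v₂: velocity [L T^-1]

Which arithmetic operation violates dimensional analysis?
(B) P + V

(A) ma + F: ma [L M T^-2] and F [L M T^-2] — same dimensions ✓
(B) P + V: P [L^2 M T^-3] and V [I^-1 L^2 M T^-3] — different dimensions cannot be added/subtracted ✗
(C) v₁ + v₂: v₁ [L T^-1] and v₂ [L T^-1] — same dimensions ✓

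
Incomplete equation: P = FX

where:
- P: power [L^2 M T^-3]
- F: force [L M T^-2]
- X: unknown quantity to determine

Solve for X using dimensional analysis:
X = v (velocity), dimensions [L T^-1]

P has dimensions [L^2 M T^-3]; the rest of the RHS (F) has dimensions [L M T^-2].
So X must have dimensions [L T^-1] — X = v (velocity).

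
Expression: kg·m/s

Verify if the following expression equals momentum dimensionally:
Yes

The expression kg·m/s has dimensions [L M T^-1], which is exactly momentum [L M T^-1].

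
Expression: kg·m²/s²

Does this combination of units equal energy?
Yes

The expression kg·m²/s² has dimensions [L^2 M T^-2], which is exactly energy [L^2 M T^-2].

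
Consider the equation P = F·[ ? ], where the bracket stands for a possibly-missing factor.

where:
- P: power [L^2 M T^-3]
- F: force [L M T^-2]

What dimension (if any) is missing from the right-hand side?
[L T^-1] — velocity (e.g. v)

P has dimensions [L^2 M T^-3]; F has dimensions [L M T^-2].
The bracketed factor must supply [L^2 M T^-3] / [L M T^-2] = [L T^-1].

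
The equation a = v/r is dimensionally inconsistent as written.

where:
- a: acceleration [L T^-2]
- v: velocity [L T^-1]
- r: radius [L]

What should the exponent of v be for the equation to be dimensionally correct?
The exponent of v should be 2: a = v^2/r

The LHS a has dimensions [L T^-2]; v has dimensions [L T^-1].
As written, the RHS v/r (exponent 1 on v) has dimensions [T^-1], which does not match.
With exponent 2, the RHS v^2/r has dimensions [L T^-2], matching the LHS.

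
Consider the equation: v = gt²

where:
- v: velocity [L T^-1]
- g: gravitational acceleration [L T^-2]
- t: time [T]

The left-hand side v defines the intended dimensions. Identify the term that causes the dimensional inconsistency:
The right-hand side term gt²

v has dimensions [L T^-1], but gt² has dimensions [L], so the term gt² is dimensionally wrong for v.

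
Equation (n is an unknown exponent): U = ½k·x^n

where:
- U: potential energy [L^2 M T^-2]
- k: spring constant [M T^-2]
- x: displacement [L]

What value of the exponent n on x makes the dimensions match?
n = 2

U has dimensions [L^2 M T^-2]; x has dimensions [L].
The rest of the RHS has dimensions [M T^-2], so x^n must supply [L^2].
With n = 2: ½k·x^2 has dimensions [L^2 M T^-2], matching the LHS ✓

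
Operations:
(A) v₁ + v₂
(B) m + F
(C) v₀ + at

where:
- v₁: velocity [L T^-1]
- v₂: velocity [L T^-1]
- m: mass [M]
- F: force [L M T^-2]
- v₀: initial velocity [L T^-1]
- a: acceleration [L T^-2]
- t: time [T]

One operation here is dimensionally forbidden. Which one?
(B) m + F

(A) v₁ + v₂: v₁ [L T^-1] and v₂ [L T^-1] — same dimensions ✓
(B) m + F: m [M] and F [L M T^-2] — different dimensions cannot be added/subtracted ✗
(C) v₀ + at: v₀ [L T^-1] and at [L T^-1] — same dimensions ✓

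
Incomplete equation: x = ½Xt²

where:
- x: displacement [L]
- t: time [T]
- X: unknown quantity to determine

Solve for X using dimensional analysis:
X = a (acceleration), dimensions [L T^-2]

x has dimensions [L]; the rest of the RHS (½ t²) has dimensions [T^2].
So X must have dimensions [L T^-2] — X = a (acceleration).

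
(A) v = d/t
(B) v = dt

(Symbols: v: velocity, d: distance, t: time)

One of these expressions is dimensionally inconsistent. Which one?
(B)

(A) v = d/t: LHS [L T^-1], RHS [L T^-1] ✓
(B) v = dt: LHS [L T^-1], RHS [L T] ✗

Expression (B) v = dt is dimensionally incorrect.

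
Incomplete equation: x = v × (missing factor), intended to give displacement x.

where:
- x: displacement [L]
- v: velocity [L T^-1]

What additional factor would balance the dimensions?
t (time), dimensions [T]

x has dimensions [L] and v has dimensions [L T^-1].
The missing factor must have dimensions [L] / [L T^-1] = [T], i.e. time (t).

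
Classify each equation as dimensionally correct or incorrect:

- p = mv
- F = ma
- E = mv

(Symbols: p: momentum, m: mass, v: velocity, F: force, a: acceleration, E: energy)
Dimensionally correct: p = mv, F = ma
Dimensionally incorrect: E = mv
Ordered (correct first, then incorrect): p = mv, F = ma, E = mv

- p = mv: LHS [L M T^-1], RHS [L M T^-1] → correct ✓
- F = ma: LHS [L M T^-2], RHS [L M T^-2] → correct ✓
- E = mv: LHS [L^2 M T^-2], RHS [L M T^-1] → incorrect ✗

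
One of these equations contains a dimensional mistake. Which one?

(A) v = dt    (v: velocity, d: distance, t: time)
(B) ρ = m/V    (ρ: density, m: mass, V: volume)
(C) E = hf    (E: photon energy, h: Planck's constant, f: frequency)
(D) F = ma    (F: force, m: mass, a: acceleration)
(A) v = dt

The equation (A) v = dt is dimensionally incorrect.

LHS (v): [L T^-1]
RHS (dt): [L T] ✗

The dimensions do not match. The other three equations balance.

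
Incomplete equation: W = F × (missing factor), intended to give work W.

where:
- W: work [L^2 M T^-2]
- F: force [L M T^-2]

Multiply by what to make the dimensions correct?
d (distance), dimensions [L]

W has dimensions [L^2 M T^-2] and F has dimensions [L M T^-2].
The missing factor must have dimensions [L^2 M T^-2] / [L M T^-2] = [L], i.e. distance (d).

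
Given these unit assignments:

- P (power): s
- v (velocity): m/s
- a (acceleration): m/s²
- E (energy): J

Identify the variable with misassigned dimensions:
P

The variable P (power) should have units W, not s.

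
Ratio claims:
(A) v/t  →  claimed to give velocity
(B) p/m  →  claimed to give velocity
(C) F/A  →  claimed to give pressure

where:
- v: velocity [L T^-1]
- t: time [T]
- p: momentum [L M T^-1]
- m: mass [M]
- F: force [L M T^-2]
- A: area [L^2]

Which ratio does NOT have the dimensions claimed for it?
(A) v/t does not give velocity

(A) v/t: [L T^-2] ≠ velocity [L T^-1] ✗
(B) p/m: [L T^-1] = velocity [L T^-1] ✓
(C) F/A: [L^-1 M T^-2] = pressure [L^-1 M T^-2] ✓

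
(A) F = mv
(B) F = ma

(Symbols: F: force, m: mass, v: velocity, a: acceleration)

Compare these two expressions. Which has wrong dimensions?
(A)

(A) F = mv: LHS [L M T^-2], RHS [L M T^-1] ✗
(B) F = ma: LHS [L M T^-2], RHS [L M T^-2] ✓

Expression (A) F = mv is dimensionally incorrect.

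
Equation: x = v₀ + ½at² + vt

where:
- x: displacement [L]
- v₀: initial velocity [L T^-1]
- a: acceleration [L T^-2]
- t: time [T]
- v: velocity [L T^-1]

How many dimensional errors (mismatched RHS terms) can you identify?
1

LHS x: [L]
- v₀: [L T^-1] ✗
- ½at²: [L] ✓
- vt: [L] ✓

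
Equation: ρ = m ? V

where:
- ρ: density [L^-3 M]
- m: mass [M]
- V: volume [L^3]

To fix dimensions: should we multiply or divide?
division (÷): ρ = m ÷ V

ρ [L^-3 M]; m [M]; V [L^3].
m × V → [L^3 M] ✗
m ÷ V → [L^-3 M] ✓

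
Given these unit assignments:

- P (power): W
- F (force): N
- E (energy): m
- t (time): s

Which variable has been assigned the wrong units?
E

The variable E (energy) should have units J, not m.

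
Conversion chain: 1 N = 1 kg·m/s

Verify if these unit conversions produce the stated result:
The chain is incorrect (it contains an error).

Incorrect: Newton is kg·m/s², not kg·m/s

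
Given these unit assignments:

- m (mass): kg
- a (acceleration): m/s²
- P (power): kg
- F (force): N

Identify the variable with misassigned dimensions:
P

The variable P (power) should have units W, not kg.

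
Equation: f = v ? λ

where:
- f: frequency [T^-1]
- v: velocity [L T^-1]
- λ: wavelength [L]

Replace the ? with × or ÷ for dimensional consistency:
division (÷): f = v ÷ λ

f [T^-1]; v [L T^-1]; λ [L].
v × λ → [L^2 T^-1] ✗
v ÷ λ → [T^-1] ✓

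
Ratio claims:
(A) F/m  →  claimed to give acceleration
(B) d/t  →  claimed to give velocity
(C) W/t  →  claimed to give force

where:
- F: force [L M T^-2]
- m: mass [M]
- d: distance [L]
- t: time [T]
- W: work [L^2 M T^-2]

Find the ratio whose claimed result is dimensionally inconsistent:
(C) W/t does not give force

(A) F/m: [L T^-2] = acceleration [L T^-2] ✓
(B) d/t: [L T^-1] = velocity [L T^-1] ✓
(C) W/t: [L^2 M T^-3] ≠ force [L M T^-2] ✗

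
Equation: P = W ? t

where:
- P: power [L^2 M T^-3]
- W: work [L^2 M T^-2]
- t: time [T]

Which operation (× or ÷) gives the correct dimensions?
division (÷): P = W ÷ t

P [L^2 M T^-3]; W [L^2 M T^-2]; t [T].
W × t → [L^2 M T^-1] ✗
W ÷ t → [L^2 M T^-3] ✓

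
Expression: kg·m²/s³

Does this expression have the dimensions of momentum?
No

The expression kg·m²/s³ has dimensions [L^2 M T^-3], but momentum has dimensions [L M T^-1].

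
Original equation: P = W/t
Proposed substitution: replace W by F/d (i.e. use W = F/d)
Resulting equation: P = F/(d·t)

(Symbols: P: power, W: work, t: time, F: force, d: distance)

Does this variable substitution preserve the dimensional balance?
No

[W] = [L^2 M T^-2] and [F/d] = [M T^-2]. These differ, so the substitution replaces a quantity by one of different dimensions and the result P = F/(d·t) has LHS [L^2 M T^-3] vs RHS [M T^-3] — inconsistent.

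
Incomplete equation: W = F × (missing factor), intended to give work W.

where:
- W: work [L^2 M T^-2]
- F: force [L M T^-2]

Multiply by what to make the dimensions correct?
d (distance), dimensions [L]

W has dimensions [L^2 M T^-2] and F has dimensions [L M T^-2].
The missing factor must have dimensions [L^2 M T^-2] / [L M T^-2] = [L], i.e. distance (d).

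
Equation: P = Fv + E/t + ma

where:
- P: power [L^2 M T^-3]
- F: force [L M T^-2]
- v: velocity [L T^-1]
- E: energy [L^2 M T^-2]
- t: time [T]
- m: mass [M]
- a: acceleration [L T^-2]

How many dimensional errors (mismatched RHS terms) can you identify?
1

LHS P: [L^2 M T^-3]
- Fv: [L^2 M T^-3] ✓
- E/t: [L^2 M T^-3] ✓
- ma: [L M T^-2] ✗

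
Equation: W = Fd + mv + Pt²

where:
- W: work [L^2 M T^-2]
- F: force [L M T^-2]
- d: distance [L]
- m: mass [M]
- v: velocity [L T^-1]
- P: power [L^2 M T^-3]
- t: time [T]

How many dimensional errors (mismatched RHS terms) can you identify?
2

LHS W: [L^2 M T^-2]
- Fd: [L^2 M T^-2] ✓
- mv: [L M T^-1] ✗
- Pt²: [L^2 M T^-1] ✗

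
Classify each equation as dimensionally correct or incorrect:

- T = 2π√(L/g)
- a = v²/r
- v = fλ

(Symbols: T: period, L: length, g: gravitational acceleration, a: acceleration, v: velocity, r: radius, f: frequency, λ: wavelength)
Dimensionally correct: T = 2π√(L/g), a = v²/r, v = fλ
Dimensionally incorrect: none
Ordered (correct first, then incorrect): T = 2π√(L/g), a = v²/r, v = fλ

- T = 2π√(L/g): LHS [T], RHS [T] → correct ✓
- a = v²/r: LHS [L T^-2], RHS [L T^-2] → correct ✓
- v = fλ: LHS [L T^-1], RHS [L T^-1] → correct ✓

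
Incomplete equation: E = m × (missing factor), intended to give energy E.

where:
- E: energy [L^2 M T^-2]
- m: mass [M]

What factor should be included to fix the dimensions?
v² (velocity squared), dimensions [L^2 T^-2]

E has dimensions [L^2 M T^-2] and m has dimensions [M].
The missing factor must have dimensions [L^2 M T^-2] / [M] = [L^2 T^-2], i.e. velocity squared (v²).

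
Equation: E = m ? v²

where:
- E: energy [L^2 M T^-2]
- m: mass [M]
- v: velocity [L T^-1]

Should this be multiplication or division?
multiplication (×): E = m × v²

E [L^2 M T^-2]; m [M]; v² [L^2 T^-2].
m × v² → [L^2 M T^-2] ✓
m ÷ v² → [L^-2 M T^2] ✗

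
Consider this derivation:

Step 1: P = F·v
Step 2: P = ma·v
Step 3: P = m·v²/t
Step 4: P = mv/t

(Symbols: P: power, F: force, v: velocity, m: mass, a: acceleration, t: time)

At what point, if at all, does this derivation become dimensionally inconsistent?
Step 4

Step 1: P = F·v → LHS [L^2 M T^-3], RHS [L^2 M T^-3] ✓
Step 2: P = ma·v → LHS [L^2 M T^-3], RHS [L^2 M T^-3] ✓
Step 3: P = m·v²/t → LHS [L^2 M T^-3], RHS [L^2 M T^-3] ✓
Step 4: P = mv/t → LHS [L^2 M T^-3], RHS [L M T^-2] ✗

The first dimensional inconsistency appears in step 4: P = mv/t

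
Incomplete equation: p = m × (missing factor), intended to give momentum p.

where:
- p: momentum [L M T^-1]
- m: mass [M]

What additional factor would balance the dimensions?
v (velocity), dimensions [L T^-1]

p has dimensions [L M T^-1] and m has dimensions [M].
The missing factor must have dimensions [L M T^-1] / [M] = [L T^-1], i.e. velocity (v).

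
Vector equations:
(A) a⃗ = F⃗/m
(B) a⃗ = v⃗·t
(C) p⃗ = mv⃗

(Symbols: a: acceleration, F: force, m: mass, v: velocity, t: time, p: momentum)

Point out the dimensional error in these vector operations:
(B) a⃗ = v⃗·t

(A) a⃗ = F⃗/m: LHS [L T^-2], RHS [L T^-2] ✓ — force (vector) divided by mass (scalar)
(B) a⃗ = v⃗·t: LHS [L T^-2], RHS [L] ✗ — acceleration is velocity per time; should be v⃗/t
(C) p⃗ = mv⃗: LHS [L M T^-1], RHS [L M T^-1] ✓ — mass (scalar) times velocity (vector)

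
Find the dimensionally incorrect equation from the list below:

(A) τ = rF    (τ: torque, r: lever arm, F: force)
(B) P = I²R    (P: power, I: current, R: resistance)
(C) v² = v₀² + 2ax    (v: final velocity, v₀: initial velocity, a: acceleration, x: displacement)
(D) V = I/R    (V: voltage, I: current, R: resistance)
(D) V = I/R

The equation (D) V = I/R is dimensionally incorrect.

LHS (V): [I^-1 L^2 M T^-3]
RHS (I/R): [I^3 L^-2 M^-1 T^3] ✗

The dimensions do not match. The other three equations balance.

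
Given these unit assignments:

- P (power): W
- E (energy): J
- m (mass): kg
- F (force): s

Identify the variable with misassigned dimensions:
F

The variable F (force) should have units N, not s.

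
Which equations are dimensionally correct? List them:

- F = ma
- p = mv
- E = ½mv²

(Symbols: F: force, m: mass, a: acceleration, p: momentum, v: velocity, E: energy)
Dimensionally correct: F = ma, p = mv, E = ½mv²
Dimensionally incorrect: none
Ordered (correct first, then incorrect): F = ma, p = mv, E = ½mv²

- F = ma: LHS [L M T^-2], RHS [L M T^-2] → correct ✓
- p = mv: LHS [L M T^-1], RHS [L M T^-1] → correct ✓
- E = ½mv²: LHS [L^2 M T^-2], RHS [L^2 M T^-2] → correct ✓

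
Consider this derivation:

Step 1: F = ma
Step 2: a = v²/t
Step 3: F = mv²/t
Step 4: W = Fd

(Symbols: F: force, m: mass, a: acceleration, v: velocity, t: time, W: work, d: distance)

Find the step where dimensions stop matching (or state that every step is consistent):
Step 2

Step 1: F = ma → LHS [L M T^-2], RHS [L M T^-2] ✓
Step 2: a = v²/t → LHS [L T^-2], RHS [L^2 T^-3] ✗

The first dimensional inconsistency appears in step 2: a = v²/t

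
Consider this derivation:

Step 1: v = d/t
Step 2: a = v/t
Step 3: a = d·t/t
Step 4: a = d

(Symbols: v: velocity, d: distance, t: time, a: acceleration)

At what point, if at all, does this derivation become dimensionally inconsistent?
Step 3

Step 1: v = d/t → LHS [L T^-1], RHS [L T^-1] ✓
Step 2: a = v/t → LHS [L T^-2], RHS [L T^-2] ✓
Step 3: a = d·t/t → LHS [L T^-2], RHS [L] ✗

The first dimensional inconsistency appears in step 3: a = d·t/t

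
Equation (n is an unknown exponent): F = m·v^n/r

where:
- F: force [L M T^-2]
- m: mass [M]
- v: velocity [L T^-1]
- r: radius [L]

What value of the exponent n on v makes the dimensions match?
n = 2

F has dimensions [L M T^-2]; v has dimensions [L T^-1].
The rest of the RHS has dimensions [L^-1 M], so v^n must supply [L^2 T^-2].
With n = 2: m·v^2/r has dimensions [L M T^-2], matching the LHS ✓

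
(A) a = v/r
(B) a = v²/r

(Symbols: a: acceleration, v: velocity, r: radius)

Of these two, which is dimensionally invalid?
(A)

(A) a = v/r: LHS [L T^-2], RHS [T^-1] ✗
(B) a = v²/r: LHS [L T^-2], RHS [L T^-2] ✓

Expression (A) a = v/r is dimensionally incorrect.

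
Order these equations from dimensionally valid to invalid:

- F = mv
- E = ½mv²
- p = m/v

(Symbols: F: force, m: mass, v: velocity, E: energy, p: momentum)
Dimensionally correct: E = ½mv²
Dimensionally incorrect: F = mv, p = m/v
Ordered (correct first, then incorrect): E = ½mv², F = mv, p = m/v

- F = mv: LHS [L M T^-2], RHS [L M T^-1] → incorrect ✗
- E = ½mv²: LHS [L^2 M T^-2], RHS [L^2 M T^-2] → correct ✓
- p = m/v: LHS [L M T^-1], RHS [L^-1 M T] → incorrect ✗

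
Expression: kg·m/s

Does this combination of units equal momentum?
Yes

The expression kg·m/s has dimensions [L M T^-1], which is exactly momentum [L M T^-1].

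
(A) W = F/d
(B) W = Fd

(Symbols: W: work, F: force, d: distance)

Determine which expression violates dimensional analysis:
(A)

(A) W = F/d: LHS [L^2 M T^-2], RHS [M T^-2] ✗
(B) W = Fd: LHS [L^2 M T^-2], RHS [L^2 M T^-2] ✓

Expression (A) W = F/d is dimensionally incorrect.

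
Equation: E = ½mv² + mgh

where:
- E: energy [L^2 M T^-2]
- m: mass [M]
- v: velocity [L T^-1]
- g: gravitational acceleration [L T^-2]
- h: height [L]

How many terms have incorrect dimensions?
0

LHS E: [L^2 M T^-2]
- ½mv²: [L^2 M T^-2] ✓
- mgh: [L^2 M T^-2] ✓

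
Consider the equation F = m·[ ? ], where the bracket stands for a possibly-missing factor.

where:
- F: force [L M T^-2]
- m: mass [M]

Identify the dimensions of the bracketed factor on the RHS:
[L T^-2] — acceleration (e.g. a)

F has dimensions [L M T^-2]; m has dimensions [M].
The bracketed factor must supply [L M T^-2] / [M] = [L T^-2].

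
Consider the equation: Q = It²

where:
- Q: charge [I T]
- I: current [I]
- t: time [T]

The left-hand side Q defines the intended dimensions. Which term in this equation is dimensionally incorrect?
The right-hand side term It²

Q has dimensions [I T], but It² has dimensions [I T^2], so the term It² is dimensionally wrong for Q.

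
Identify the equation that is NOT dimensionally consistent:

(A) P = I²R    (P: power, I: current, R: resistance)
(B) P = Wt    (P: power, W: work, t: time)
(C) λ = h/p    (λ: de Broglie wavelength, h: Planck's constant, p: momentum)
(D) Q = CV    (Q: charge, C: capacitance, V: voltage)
(B) P = Wt

The equation (B) P = Wt is dimensionally incorrect.

LHS (P): [L^2 M T^-3]
RHS (Wt): [L^2 M T^-1] ✗

The dimensions do not match. The other three equations balance.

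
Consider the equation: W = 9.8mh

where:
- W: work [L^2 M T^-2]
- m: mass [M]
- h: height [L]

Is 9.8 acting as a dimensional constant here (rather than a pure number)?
Yes

W has dimensions [L^2 M T^-2], while mh alone has dimensions [L M]. For the equation to balance, the factor 9.8 must carry dimensions [L T^-2] — it is a dimensional constant (a numerical value of a physical quantity with its units suppressed), not a pure number.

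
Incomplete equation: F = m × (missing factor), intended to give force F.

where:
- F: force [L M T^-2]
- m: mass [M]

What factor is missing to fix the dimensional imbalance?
a (acceleration), dimensions [L T^-2]

F has dimensions [L M T^-2] and m has dimensions [M].
The missing factor must have dimensions [L M T^-2] / [M] = [L T^-2], i.e. acceleration (a).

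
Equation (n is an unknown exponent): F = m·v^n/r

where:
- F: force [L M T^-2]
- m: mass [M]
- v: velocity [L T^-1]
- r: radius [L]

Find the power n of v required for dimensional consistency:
n = 2

F has dimensions [L M T^-2]; v has dimensions [L T^-1].
The rest of the RHS has dimensions [L^-1 M], so v^n must supply [L^2 T^-2].
With n = 2: m·v^2/r has dimensions [L M T^-2], matching the LHS ✓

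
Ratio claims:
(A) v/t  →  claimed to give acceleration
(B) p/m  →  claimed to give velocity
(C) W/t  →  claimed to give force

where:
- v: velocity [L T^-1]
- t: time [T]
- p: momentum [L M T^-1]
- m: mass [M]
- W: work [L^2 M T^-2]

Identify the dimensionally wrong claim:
(C) W/t does not give force

(A) v/t: [L T^-2] = acceleration [L T^-2] ✓
(B) p/m: [L T^-1] = velocity [L T^-1] ✓
(C) W/t: [L^2 M T^-3] ≠ force [L M T^-2] ✗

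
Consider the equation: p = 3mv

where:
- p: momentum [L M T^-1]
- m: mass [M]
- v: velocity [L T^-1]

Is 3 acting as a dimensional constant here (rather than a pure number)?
No

p has dimensions [L M T^-1] and mv already has dimensions [L M T^-1], so the equation balances without 3 contributing any dimensions. 3 is a pure (dimensionless) number; changing or removing it would not affect dimensional consistency.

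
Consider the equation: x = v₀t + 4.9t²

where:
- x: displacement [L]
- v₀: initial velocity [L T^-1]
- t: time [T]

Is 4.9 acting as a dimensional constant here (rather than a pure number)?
Yes

x has dimensions [L], while t² alone has dimensions [T^2]. For the equation to balance, the factor 4.9 must carry dimensions [L T^-2] — it is a dimensional constant (a numerical value of a physical quantity with its units suppressed), not a pure number.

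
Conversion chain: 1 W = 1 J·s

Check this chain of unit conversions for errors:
The chain is incorrect (it contains an error).

Incorrect: Watt is J/s, not J·s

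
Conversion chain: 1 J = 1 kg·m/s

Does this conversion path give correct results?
The chain is incorrect (it contains an error).

Incorrect: Joule is kg·m²/s², not kg·m/s (that is momentum)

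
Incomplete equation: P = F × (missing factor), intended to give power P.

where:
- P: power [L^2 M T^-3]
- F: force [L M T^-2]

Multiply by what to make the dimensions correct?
v (velocity), dimensions [L T^-1]

P has dimensions [L^2 M T^-3] and F has dimensions [L M T^-2].
The missing factor must have dimensions [L^2 M T^-3] / [L M T^-2] = [L T^-1], i.e. velocity (v).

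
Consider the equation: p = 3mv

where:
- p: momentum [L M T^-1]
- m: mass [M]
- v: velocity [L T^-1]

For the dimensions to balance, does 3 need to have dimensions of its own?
No

p has dimensions [L M T^-1] and mv already has dimensions [L M T^-1], so the equation balances without 3 contributing any dimensions. 3 is a pure (dimensionless) number; changing or removing it would not affect dimensional consistency.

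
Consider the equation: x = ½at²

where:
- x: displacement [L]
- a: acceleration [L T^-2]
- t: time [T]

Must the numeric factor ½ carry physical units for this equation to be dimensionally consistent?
No

x has dimensions [L] and at² already has dimensions [L], so the equation balances without ½ contributing any dimensions. ½ is a pure (dimensionless) number; changing or removing it would not affect dimensional consistency.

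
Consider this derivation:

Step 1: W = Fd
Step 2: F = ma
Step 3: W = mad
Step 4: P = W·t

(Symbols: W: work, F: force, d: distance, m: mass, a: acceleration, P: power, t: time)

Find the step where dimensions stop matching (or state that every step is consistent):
Step 4

Step 1: W = Fd → LHS [L^2 M T^-2], RHS [L^2 M T^-2] ✓
Step 2: F = ma → LHS [L M T^-2], RHS [L M T^-2] ✓
Step 3: W = mad → LHS [L^2 M T^-2], RHS [L^2 M T^-2] ✓
Step 4: P = W·t → LHS [L^2 M T^-3], RHS [L^2 M T^-1] ✗

The first dimensional inconsistency appears in step 4: P = W·t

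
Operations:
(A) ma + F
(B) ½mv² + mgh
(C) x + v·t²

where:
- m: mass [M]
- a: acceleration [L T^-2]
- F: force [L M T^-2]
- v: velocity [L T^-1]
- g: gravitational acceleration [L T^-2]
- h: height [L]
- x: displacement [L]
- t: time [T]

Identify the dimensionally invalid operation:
(C) x + v·t²

(A) ma + F: ma [L M T^-2] and F [L M T^-2] — same dimensions ✓
(B) ½mv² + mgh: ½mv² [L^2 M T^-2] and mgh [L^2 M T^-2] — same dimensions ✓
(C) x + v·t²: x [L] and v·t² [L T] — different dimensions cannot be added/subtracted ✗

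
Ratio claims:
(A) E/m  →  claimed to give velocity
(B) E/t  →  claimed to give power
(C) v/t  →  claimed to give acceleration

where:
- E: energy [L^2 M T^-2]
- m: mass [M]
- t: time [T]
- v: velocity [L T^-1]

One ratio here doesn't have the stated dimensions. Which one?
(A) E/m does not give velocity

(A) E/m: [L^2 T^-2] ≠ velocity [L T^-1] ✗
(B) E/t: [L^2 M T^-3] = power [L^2 M T^-3] ✓
(C) v/t: [L T^-2] = acceleration [L T^-2] ✓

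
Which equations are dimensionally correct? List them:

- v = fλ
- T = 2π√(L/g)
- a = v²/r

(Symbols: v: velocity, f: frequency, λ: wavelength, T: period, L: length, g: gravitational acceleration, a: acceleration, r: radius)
Dimensionally correct: v = fλ, T = 2π√(L/g), a = v²/r
Dimensionally incorrect: none
Ordered (correct first, then incorrect): v = fλ, T = 2π√(L/g), a = v²/r

- v = fλ: LHS [L T^-1], RHS [L T^-1] → correct ✓
- T = 2π√(L/g): LHS [T], RHS [T] → correct ✓
- a = v²/r: LHS [L T^-2], RHS [L T^-2] → correct ✓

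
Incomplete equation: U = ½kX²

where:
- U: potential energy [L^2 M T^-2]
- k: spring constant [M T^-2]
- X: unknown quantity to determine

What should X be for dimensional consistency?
X = x (displacement), dimensions [L]

U has dimensions [L^2 M T^-2]; the rest of the RHS (½k) has dimensions [M T^-2].
So X² must have dimensions [L^2], i.e. X has dimensions [L] — X = x (displacement).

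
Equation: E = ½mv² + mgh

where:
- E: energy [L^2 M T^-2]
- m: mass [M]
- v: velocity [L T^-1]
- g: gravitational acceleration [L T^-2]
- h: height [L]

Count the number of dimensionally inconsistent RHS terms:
0

LHS E: [L^2 M T^-2]
- ½mv²: [L^2 M T^-2] ✓
- mgh: [L^2 M T^-2] ✓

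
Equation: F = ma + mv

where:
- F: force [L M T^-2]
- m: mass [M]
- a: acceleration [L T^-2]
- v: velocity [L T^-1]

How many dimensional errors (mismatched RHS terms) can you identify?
1

LHS F: [L M T^-2]
- ma: [L M T^-2] ✓
- mv: [L M T^-1] ✗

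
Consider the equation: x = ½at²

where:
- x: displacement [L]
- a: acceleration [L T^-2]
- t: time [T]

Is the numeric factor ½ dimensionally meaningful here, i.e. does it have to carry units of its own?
No

x has dimensions [L] and at² already has dimensions [L], so the equation balances without ½ contributing any dimensions. ½ is a pure (dimensionless) number; changing or removing it would not affect dimensional consistency.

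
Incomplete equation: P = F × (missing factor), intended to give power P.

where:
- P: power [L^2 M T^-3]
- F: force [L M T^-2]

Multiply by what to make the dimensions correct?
v (velocity), dimensions [L T^-1]

P has dimensions [L^2 M T^-3] and F has dimensions [L M T^-2].
The missing factor must have dimensions [L^2 M T^-3] / [L M T^-2] = [L T^-1], i.e. velocity (v).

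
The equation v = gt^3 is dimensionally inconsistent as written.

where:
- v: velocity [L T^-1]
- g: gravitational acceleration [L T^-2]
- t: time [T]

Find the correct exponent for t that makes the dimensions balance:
The exponent of t should be 1: v = gt

The LHS v has dimensions [L T^-1]; t has dimensions [T].
As written, the RHS gt^3 (exponent 3 on t) has dimensions [L T], which does not match.
With exponent 1, the RHS gt has dimensions [L T^-1], matching the LHS.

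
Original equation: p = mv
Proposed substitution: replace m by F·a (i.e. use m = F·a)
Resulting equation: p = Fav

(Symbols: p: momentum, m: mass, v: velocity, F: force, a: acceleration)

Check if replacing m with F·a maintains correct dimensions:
No

[m] = [M] and [F·a] = [L^2 M T^-4]. These differ, so the substitution replaces a quantity by one of different dimensions and the result p = Fav has LHS [L M T^-1] vs RHS [L^3 M T^-5] — inconsistent.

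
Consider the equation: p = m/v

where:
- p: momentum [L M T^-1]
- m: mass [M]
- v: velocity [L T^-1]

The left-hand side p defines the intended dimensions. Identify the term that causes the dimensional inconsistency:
The right-hand side term m/v

p has dimensions [L M T^-1], but m/v has dimensions [L^-1 M T], so the term m/v is dimensionally wrong for p.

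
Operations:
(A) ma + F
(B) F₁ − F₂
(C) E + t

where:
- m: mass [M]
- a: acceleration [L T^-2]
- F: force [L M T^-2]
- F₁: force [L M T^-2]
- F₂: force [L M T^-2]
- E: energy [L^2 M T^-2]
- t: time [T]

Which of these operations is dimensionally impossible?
(C) E + t

(A) ma + F: ma [L M T^-2] and F [L M T^-2] — same dimensions ✓
(B) F₁ − F₂: F₁ [L M T^-2] and F₂ [L M T^-2] — same dimensions ✓
(C) E + t: E [L^2 M T^-2] and t [T] — different dimensions cannot be added/subtracted ✗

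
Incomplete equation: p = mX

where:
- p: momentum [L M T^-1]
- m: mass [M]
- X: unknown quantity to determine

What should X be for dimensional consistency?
X = v (velocity), dimensions [L T^-1]

p has dimensions [L M T^-1]; the rest of the RHS (m) has dimensions [M].
So X must have dimensions [L T^-1] — X = v (velocity).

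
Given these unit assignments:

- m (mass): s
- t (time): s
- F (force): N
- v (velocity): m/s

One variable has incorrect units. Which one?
m

The variable m (mass) should have units kg, not s.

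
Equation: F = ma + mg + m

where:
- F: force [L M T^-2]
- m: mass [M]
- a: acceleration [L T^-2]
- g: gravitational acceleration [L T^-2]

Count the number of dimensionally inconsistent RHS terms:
1

LHS F: [L M T^-2]
- ma: [L M T^-2] ✓
- mg: [L M T^-2] ✓
- m: [M] ✗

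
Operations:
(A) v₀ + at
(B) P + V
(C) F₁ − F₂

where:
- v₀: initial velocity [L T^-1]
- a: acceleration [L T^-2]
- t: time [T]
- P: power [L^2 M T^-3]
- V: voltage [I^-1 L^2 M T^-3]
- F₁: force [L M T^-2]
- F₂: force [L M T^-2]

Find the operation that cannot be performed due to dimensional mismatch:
(B) P + V

(A) v₀ + at: v₀ [L T^-1] and at [L T^-1] — same dimensions ✓
(B) P + V: P [L^2 M T^-3] and V [I^-1 L^2 M T^-3] — different dimensions cannot be added/subtracted ✗
(C) F₁ − F₂: F₁ [L M T^-2] and F₂ [L M T^-2] — same dimensions ✓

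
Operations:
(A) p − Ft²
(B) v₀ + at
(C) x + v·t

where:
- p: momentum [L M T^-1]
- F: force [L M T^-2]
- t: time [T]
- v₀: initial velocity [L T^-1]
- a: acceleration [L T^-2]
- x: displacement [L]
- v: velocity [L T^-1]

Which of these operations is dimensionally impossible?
(A) p − Ft²

(A) p − Ft²: p [L M T^-1] and Ft² [L M] — different dimensions cannot be added/subtracted ✗
(B) v₀ + at: v₀ [L T^-1] and at [L T^-1] — same dimensions ✓
(C) x + v·t: x [L] and v·t [L] — same dimensions ✓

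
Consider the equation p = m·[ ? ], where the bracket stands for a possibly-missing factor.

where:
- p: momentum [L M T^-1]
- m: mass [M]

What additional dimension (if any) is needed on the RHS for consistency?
[L T^-1] — velocity (e.g. v)

p has dimensions [L M T^-1]; m has dimensions [M].
The bracketed factor must supply [L M T^-1] / [M] = [L T^-1].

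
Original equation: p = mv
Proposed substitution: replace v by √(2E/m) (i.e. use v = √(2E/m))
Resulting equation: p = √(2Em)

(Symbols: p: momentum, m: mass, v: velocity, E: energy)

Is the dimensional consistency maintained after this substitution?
Yes

[v] = [L T^-1] and [√(2E/m)] = [L T^-1]. These match, so the substitution replaces a quantity by one of the same dimensions and the result p = √(2Em) has LHS [L M T^-1] vs RHS [L M T^-1] — still consistent.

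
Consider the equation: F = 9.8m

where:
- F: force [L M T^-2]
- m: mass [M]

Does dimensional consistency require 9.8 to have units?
Yes

F has dimensions [L M T^-2], while m alone has dimensions [M]. For the equation to balance, the factor 9.8 must carry dimensions [L T^-2] — it is a dimensional constant (a numerical value of a physical quantity with its units suppressed), not a pure number.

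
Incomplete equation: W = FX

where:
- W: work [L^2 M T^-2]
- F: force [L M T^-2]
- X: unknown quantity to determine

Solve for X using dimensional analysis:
X = d (distance), dimensions [L]

W has dimensions [L^2 M T^-2]; the rest of the RHS (F) has dimensions [L M T^-2].
So X must have dimensions [L] — X = d (distance).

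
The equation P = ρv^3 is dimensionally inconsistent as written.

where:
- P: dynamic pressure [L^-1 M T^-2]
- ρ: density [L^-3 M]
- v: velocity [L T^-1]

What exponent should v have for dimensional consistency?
The exponent of v should be 2: P = ρv^2

The LHS P has dimensions [L^-1 M T^-2]; v has dimensions [L T^-1].
As written, the RHS ρv^3 (exponent 3 on v) has dimensions [M T^-3], which does not match.
With exponent 2, the RHS ρv^2 has dimensions [L^-1 M T^-2], matching the LHS.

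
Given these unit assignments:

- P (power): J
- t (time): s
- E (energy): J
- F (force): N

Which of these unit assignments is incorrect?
P

The variable P (power) should have units W, not J.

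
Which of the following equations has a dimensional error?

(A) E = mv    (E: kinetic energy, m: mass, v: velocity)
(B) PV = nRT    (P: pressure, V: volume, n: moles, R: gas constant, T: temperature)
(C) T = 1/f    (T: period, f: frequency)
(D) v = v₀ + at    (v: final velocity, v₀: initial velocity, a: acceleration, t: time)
(A) E = mv

The equation (A) E = mv is dimensionally incorrect.

LHS (E): [L^2 M T^-2]
RHS (mv): [L M T^-1] ✗

The dimensions do not match. The other three equations balance.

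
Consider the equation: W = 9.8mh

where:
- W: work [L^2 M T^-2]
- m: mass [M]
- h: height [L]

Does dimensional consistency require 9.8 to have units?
Yes

W has dimensions [L^2 M T^-2], while mh alone has dimensions [L M]. For the equation to balance, the factor 9.8 must carry dimensions [L T^-2] — it is a dimensional constant (a numerical value of a physical quantity with its units suppressed), not a pure number.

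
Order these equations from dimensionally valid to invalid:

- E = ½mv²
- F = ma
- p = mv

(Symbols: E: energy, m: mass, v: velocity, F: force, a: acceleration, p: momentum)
Dimensionally correct: E = ½mv², F = ma, p = mv
Dimensionally incorrect: none
Ordered (correct first, then incorrect): E = ½mv², F = ma, p = mv

- E = ½mv²: LHS [L^2 M T^-2], RHS [L^2 M T^-2] → correct ✓
- F = ma: LHS [L M T^-2], RHS [L M T^-2] → correct ✓
- p = mv: LHS [L M T^-1], RHS [L M T^-1] → correct ✓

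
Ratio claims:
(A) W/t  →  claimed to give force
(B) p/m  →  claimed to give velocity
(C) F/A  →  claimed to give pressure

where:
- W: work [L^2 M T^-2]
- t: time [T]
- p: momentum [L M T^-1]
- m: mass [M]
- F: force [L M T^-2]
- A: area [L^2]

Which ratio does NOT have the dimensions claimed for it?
(A) W/t does not give force

(A) W/t: [L^2 M T^-3] ≠ force [L M T^-2] ✗
(B) p/m: [L T^-1] = velocity [L T^-1] ✓
(C) F/A: [L^-1 M T^-2] = pressure [L^-1 M T^-2] ✓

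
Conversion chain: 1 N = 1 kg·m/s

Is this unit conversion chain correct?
The chain is incorrect (it contains an error).

Incorrect: Newton is kg·m/s², not kg·m/s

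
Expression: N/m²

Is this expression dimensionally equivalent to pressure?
Yes

The expression N/m² has dimensions [L^-1 M T^-2], which is exactly pressure [L^-1 M T^-2].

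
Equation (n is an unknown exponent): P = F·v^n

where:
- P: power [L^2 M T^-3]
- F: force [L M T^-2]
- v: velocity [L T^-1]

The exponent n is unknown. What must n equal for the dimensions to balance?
n = 1

P has dimensions [L^2 M T^-3]; v has dimensions [L T^-1].
The rest of the RHS has dimensions [L M T^-2], so v^n must supply [L T^-1].
With n = 1: F·v^1 has dimensions [L^2 M T^-3], matching the LHS ✓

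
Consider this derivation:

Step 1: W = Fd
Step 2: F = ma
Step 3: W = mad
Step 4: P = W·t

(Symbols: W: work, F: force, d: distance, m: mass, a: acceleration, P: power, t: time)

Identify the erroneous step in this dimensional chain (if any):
Step 4

Step 1: W = Fd → LHS [L^2 M T^-2], RHS [L^2 M T^-2] ✓
Step 2: F = ma → LHS [L M T^-2], RHS [L M T^-2] ✓
Step 3: W = mad → LHS [L^2 M T^-2], RHS [L^2 M T^-2] ✓
Step 4: P = W·t → LHS [L^2 M T^-3], RHS [L^2 M T^-1] ✗

The first dimensional inconsistency appears in step 4: P = W·t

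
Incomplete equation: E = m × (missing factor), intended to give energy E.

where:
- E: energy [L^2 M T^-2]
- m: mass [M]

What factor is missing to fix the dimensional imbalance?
v² (velocity squared), dimensions [L^2 T^-2]

E has dimensions [L^2 M T^-2] and m has dimensions [M].
The missing factor must have dimensions [L^2 M T^-2] / [M] = [L^2 T^-2], i.e. velocity squared (v²).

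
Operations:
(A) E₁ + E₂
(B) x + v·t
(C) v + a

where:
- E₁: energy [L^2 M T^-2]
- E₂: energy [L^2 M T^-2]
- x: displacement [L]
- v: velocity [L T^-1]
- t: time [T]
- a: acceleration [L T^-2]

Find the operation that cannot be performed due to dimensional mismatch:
(C) v + a

(A) E₁ + E₂: E₁ [L^2 M T^-2] and E₂ [L^2 M T^-2] — same dimensions ✓
(B) x + v·t: x [L] and v·t [L] — same dimensions ✓
(C) v + a: v [L T^-1] and a [L T^-2] — different dimensions cannot be added/subtracted ✗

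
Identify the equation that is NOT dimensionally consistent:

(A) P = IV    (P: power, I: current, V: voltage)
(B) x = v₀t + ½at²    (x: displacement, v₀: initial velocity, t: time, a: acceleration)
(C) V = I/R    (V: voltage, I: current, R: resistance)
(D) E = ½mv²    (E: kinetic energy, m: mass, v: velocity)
(C) V = I/R

The equation (C) V = I/R is dimensionally incorrect.

LHS (V): [I^-1 L^2 M T^-3]
RHS (I/R): [I^3 L^-2 M^-1 T^3] ✗

The dimensions do not match. The other three equations balance.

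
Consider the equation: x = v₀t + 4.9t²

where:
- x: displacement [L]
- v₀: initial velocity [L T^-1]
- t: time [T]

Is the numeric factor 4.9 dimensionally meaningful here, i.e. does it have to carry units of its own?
Yes

x has dimensions [L], while t² alone has dimensions [T^2]. For the equation to balance, the factor 4.9 must carry dimensions [L T^-2] — it is a dimensional constant (a numerical value of a physical quantity with its units suppressed), not a pure number.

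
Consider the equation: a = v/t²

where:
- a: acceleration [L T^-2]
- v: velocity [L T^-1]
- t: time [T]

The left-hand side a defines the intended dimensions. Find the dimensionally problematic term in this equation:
The right-hand side term v/t²

a has dimensions [L T^-2], but v/t² has dimensions [L T^-3], so the term v/t² is dimensionally wrong for a.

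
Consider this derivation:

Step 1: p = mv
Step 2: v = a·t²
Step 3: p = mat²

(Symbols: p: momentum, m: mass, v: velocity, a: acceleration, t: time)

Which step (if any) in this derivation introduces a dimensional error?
Step 2

Step 1: p = mv → LHS [L M T^-1], RHS [L M T^-1] ✓
Step 2: v = a·t² → LHS [L T^-1], RHS [L] ✗

The first dimensional inconsistency appears in step 2: v = a·t²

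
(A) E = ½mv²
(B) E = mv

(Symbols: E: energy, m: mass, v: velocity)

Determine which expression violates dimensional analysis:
(B)

(A) E = ½mv²: LHS [L^2 M T^-2], RHS [L^2 M T^-2] ✓
(B) E = mv: LHS [L^2 M T^-2], RHS [L M T^-1] ✗

Expression (B) E = mv is dimensionally incorrect.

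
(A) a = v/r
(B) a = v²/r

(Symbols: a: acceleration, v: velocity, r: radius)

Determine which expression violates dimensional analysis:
(A)

(A) a = v/r: LHS [L T^-2], RHS [T^-1] ✗
(B) a = v²/r: LHS [L T^-2], RHS [L T^-2] ✓

Expression (A) a = v/r is dimensionally incorrect.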